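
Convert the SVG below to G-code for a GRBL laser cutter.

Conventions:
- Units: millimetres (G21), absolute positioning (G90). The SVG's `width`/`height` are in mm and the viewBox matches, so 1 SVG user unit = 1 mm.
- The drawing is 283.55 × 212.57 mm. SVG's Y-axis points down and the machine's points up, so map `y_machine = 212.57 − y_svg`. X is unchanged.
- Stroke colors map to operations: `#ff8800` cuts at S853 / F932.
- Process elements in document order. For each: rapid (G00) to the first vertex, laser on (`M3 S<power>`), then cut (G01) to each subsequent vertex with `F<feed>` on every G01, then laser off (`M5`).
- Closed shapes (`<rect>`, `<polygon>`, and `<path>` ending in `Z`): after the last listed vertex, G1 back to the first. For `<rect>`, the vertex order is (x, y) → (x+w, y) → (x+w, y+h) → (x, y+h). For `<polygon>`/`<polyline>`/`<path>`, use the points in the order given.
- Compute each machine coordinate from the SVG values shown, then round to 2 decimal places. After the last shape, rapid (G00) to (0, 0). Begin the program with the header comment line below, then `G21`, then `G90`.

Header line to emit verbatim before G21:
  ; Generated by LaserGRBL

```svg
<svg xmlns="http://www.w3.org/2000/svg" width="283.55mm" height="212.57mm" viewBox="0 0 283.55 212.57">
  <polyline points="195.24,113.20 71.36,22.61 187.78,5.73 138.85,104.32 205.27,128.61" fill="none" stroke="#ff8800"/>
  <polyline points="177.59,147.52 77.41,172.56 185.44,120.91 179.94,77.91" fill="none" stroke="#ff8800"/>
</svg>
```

1 u = 1 mm; y_m = 212.57 − y.

[1] `<polyline>` open polyline, #ff8800→cut S853 F932: (195.24,99.37) → (71.36,189.96) → (187.78,206.84) → (138.85,108.25) → (205.27,83.96)

[2] `<polyline>` open polyline, #ff8800→cut S853 F932: (177.59,65.05) → (77.41,40.01) → (185.44,91.66) → (179.94,134.66)

; Generated by LaserGRBL
G21
G90
G00 X195.24 Y99.37
M3 S853
G01 X71.36 Y189.96 F932
G01 X187.78 Y206.84 F932
G01 X138.85 Y108.25 F932
G01 X205.27 Y83.96 F932
M5
G00 X177.59 Y65.05
M3 S853
G01 X77.41 Y40.01 F932
G01 X185.44 Y91.66 F932
G01 X179.94 Y134.66 F932
M5
G00 X0.00 Y0.00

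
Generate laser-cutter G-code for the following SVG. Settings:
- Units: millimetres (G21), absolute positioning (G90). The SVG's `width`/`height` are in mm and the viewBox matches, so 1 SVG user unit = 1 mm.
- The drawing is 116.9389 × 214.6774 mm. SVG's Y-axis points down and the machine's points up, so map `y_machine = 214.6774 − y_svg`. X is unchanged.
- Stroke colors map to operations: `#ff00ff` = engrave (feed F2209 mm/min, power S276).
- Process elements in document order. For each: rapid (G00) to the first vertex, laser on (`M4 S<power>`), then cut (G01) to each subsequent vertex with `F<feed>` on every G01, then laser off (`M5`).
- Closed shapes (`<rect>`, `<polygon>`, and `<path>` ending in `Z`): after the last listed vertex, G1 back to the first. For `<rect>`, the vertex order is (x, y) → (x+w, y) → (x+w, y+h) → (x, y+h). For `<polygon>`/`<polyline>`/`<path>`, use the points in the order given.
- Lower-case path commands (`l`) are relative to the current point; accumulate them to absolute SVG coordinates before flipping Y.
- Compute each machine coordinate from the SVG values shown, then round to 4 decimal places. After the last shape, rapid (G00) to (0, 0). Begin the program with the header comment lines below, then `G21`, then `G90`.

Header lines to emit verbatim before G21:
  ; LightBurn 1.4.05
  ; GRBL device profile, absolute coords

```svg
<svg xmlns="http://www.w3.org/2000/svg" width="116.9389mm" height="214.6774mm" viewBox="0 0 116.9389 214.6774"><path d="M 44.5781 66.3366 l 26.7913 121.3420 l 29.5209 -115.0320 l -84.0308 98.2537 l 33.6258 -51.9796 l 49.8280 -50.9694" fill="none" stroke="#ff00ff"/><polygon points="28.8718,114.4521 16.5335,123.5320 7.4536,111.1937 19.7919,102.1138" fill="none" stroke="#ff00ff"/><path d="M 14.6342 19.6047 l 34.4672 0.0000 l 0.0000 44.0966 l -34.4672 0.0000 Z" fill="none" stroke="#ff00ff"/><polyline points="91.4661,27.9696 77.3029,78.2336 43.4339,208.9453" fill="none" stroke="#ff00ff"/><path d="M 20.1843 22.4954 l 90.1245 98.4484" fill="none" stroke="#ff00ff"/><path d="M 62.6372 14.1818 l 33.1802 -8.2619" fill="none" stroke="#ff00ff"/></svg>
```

1 u = 1 mm; y_m = 214.6774 − y.

[1] `<path>` open polyline, #ff00ff→engrave S276 F2209: (44.5781,148.3408) → (71.3694,26.9988) → (100.8903,142.0308) → (16.8595,43.7771) → (50.4853,95.7567) → (100.3133,146.7261)

[2] `<polygon>` regular polygon, #ff00ff→engrave S276 F2209: (28.8718,100.2253) → (16.5335,91.1454) → (7.4536,103.4837) → (19.7919,112.5636) → (28.8718,100.2253) (closed)

[3] `<path>` rectangle, #ff00ff→engrave S276 F2209: (14.6342,195.0727) → (49.1014,195.0727) → (49.1014,150.9761) → (14.6342,150.9761) → (14.6342,195.0727) (closed)

[4] `<polyline>` open polyline, #ff00ff→engrave S276 F2209: (91.4661,186.7078) → (77.3029,136.4438) → (43.4339,5.7321)

[5] `<path>` line segment, #ff00ff→engrave S276 F2209: (20.1843,192.1820) → (110.3088,93.7336)

[6] `<path>` line segment, #ff00ff→engrave S276 F2209: (62.6372,200.4956) → (95.8174,208.7575)

; LightBurn 1.4.05
; GRBL device profile, absolute coords
G21
G90
G00 X44.5781 Y148.3408
M4 S276
G01 X71.3694 Y26.9988 F2209
G01 X100.8903 Y142.0308 F2209
G01 X16.8595 Y43.7771 F2209
G01 X50.4853 Y95.7567 F2209
G01 X100.3133 Y146.7261 F2209
M5
G00 X28.8718 Y100.2253
M4 S276
G01 X16.5335 Y91.1454 F2209
G01 X7.4536 Y103.4837 F2209
G01 X19.7919 Y112.5636 F2209
G01 X28.8718 Y100.2253 F2209
M5
G00 X14.6342 Y195.0727
M4 S276
G01 X49.1014 Y195.0727 F2209
G01 X49.1014 Y150.9761 F2209
G01 X14.6342 Y150.9761 F2209
G01 X14.6342 Y195.0727 F2209
M5
G00 X91.4661 Y186.7078
M4 S276
G01 X77.3029 Y136.4438 F2209
G01 X43.4339 Y5.7321 F2209
M5
G00 X20.1843 Y192.1820
M4 S276
G01 X110.3088 Y93.7336 F2209
M5
G00 X62.6372 Y200.4956
M4 S276
G01 X95.8174 Y208.7575 F2209
M5
G00 X0.0000 Y0.0000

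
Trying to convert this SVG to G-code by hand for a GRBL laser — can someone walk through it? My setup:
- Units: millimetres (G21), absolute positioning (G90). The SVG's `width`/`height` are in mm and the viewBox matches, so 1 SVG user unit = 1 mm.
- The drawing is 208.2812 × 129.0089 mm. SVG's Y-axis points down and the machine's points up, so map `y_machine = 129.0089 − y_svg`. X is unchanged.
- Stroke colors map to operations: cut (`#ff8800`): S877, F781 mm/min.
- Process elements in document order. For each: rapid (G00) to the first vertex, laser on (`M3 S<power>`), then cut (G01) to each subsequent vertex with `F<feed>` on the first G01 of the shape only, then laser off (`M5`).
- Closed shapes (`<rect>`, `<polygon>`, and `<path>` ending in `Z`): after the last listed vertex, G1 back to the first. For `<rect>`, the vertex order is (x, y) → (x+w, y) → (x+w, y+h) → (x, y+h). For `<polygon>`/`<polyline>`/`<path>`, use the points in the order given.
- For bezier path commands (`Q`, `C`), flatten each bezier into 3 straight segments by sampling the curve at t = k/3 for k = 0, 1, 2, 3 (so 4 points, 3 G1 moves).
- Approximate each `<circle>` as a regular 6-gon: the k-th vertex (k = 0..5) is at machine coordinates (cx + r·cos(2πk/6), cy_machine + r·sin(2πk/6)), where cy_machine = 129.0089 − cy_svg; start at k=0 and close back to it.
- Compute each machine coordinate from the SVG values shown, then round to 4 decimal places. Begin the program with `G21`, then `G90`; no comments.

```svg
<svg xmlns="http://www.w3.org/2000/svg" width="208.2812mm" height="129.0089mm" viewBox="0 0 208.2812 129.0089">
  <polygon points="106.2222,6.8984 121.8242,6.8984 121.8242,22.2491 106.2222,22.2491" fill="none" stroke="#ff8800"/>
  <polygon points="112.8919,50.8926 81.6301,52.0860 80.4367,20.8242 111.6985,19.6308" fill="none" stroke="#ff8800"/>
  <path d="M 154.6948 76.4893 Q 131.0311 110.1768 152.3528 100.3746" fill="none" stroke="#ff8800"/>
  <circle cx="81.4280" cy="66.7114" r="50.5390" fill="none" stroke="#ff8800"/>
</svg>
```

G21
G90
G00 X106.2222 Y122.1105
M3 S877
G01 X121.8242 Y122.1105 F781
G01 X121.8242 Y106.7598
G01 X106.2222 Y106.7598
G01 X106.2222 Y122.1105
M5
G00 X112.8919 Y78.1163
M3 S877
G01 X81.6301 Y76.9229 F781
G01 X80.4367 Y108.1847
G01 X111.6985 Y109.3781
G01 X112.8919 Y78.1163
M5
G00 X154.6948 Y52.5196
M3 S877
G01 X143.9174 Y34.8935 F781
G01 X143.1367 Y26.9317
G01 X152.3528 Y28.6343
M5
G00 X131.9670 Y62.2975
M3 S877
G01 X106.6975 Y106.0656 F781
G01 X56.1585 Y106.0656
G01 X30.8890 Y62.2975
G01 X56.1585 Y18.5294
G01 X106.6975 Y18.5294
G01 X131.9670 Y62.2975
M5

1 u = 1 mm; y_m = 129.0089 − y.

[1] `<polygon>` rectangle, #ff8800→cut S877 F781: (106.2222,122.1105) → (121.8242,122.1105) → (121.8242,106.7598) → (106.2222,106.7598) → (106.2222,122.1105) (closed)

[2] `<polygon>` regular polygon, #ff8800→cut S877 F781: (112.8919,78.1163) → (81.6301,76.9229) → (80.4367,108.1847) → (111.6985,109.3781) → (112.8919,78.1163) (closed)

[3] `<path>` quadratic bezier, #ff8800→cut S877 F781: (154.6948,52.5196) → (143.9174,34.8935) → (143.1367,26.9317) → (152.3528,28.6343)

[4] `<circle>` circle, #ff8800→cut S877 F781: (131.9670,62.2975) → (106.6975,106.0656) → (56.1585,106.0656) → (30.8890,62.2975) → (56.1585,18.5294) → (106.6975,18.5294) → (131.9670,62.2975) (closed)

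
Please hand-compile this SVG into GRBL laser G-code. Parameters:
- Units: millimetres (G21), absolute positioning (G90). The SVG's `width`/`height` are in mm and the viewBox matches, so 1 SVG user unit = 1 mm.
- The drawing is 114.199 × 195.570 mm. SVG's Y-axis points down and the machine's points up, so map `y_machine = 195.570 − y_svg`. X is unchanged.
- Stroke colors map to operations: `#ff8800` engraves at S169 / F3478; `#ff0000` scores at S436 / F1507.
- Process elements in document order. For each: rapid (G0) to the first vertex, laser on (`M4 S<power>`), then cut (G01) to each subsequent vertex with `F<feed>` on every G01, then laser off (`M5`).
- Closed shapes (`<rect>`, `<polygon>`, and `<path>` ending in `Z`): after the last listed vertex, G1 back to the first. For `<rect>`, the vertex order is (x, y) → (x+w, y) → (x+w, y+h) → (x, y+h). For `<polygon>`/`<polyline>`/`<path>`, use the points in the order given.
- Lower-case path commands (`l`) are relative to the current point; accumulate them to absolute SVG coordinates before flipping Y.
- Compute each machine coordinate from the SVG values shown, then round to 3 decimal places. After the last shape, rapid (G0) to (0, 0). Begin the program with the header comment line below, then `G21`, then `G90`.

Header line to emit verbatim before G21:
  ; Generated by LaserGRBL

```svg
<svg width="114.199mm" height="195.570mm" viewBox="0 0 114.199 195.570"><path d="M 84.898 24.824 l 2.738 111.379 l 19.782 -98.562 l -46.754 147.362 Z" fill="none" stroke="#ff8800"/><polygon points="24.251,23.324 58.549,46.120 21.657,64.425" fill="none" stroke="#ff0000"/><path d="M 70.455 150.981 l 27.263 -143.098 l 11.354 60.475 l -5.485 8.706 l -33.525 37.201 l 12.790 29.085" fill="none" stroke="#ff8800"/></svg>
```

; Generated by LaserGRBL
G21
G90
G0 X84.898 Y170.746
M4 S169
G01 X87.636 Y59.367 F3478
G01 X107.418 Y157.929 F3478
G01 X60.664 Y10.567 F3478
G01 X84.898 Y170.746 F3478
M5
G0 X24.251 Y172.246
M4 S436
G01 X58.549 Y149.450 F1507
G01 X21.657 Y131.145 F1507
G01 X24.251 Y172.246 F1507
M5
G0 X70.455 Y44.589
M4 S169
G01 X97.718 Y187.687 F3478
G01 X109.072 Y127.212 F3478
G01 X103.587 Y118.506 F3478
G01 X70.062 Y81.305 F3478
G01 X82.852 Y52.220 F3478
M5
G0 X0.000 Y0.000

viewBox `0 0 114.199 195.570` with mm width/height → 1 unit = 1 mm. Flip: y_m = 195.570 − y_svg.

**Shape 1** — `<path>` closed polygon, stroke `#ff8800` → engrave (S169, F3478). Machine vertices: (84.898,170.746) → (87.636,59.367) → (107.418,157.929) → (60.664,10.567) → (84.898,170.746). Closed: final G1 returns to the first vertex.

**Shape 2** — `<polygon>` regular polygon, stroke `#ff0000` → score (S436, F1507). Machine vertices: (24.251,172.246) → (58.549,149.450) → (21.657,131.145) → (24.251,172.246). Closed: final G1 returns to the first vertex.

**Shape 3** — `<path>` open polyline, stroke `#ff8800` → engrave (S169, F3478). Machine vertices: (70.455,44.589) → (97.718,187.687) → (109.072,127.212) → (103.587,118.506) → (70.062,81.305) → (82.852,52.220). Open path.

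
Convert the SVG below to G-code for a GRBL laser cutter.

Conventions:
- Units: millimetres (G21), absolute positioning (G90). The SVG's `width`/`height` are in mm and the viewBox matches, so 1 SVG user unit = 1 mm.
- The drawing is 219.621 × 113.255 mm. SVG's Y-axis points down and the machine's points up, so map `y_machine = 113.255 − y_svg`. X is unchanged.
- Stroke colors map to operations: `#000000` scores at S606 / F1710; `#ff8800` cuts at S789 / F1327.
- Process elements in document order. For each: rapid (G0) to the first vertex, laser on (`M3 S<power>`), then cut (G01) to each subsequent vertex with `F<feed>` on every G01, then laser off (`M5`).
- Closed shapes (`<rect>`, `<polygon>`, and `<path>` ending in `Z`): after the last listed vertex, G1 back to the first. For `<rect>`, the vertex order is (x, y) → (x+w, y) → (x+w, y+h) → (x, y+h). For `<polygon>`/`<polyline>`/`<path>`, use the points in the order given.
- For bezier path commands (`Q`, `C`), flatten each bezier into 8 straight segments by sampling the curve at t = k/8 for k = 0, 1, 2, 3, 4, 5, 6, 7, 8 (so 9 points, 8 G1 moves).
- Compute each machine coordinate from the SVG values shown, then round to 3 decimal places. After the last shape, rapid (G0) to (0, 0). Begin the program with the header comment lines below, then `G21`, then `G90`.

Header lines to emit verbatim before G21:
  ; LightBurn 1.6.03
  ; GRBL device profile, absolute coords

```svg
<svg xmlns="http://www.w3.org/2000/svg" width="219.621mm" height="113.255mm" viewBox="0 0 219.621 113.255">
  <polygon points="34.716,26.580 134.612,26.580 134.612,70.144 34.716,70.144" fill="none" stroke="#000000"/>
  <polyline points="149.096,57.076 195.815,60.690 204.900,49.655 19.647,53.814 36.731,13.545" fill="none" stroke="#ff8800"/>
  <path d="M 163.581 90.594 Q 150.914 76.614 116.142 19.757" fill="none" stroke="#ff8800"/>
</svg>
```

; LightBurn 1.6.03
; GRBL device profile, absolute coords
G21
G90
G0 X34.716 Y86.675
M3 S606
G01 X134.612 Y86.675 F1710
G01 X134.612 Y43.111 F1710
G01 X34.716 Y43.111 F1710
G01 X34.716 Y86.675 F1710
M5
G0 X149.096 Y56.179
M3 S789
G01 X195.815 Y52.565 F1327
G01 X204.900 Y63.600 F1327
G01 X19.647 Y59.441 F1327
G01 X36.731 Y99.710 F1327
M5
G0 X163.581 Y22.661
M3 S789
G01 X160.069 Y26.826 F1327
G01 X155.866 Y32.331 F1327
G01 X150.972 Y39.176 F1327
G01 X145.388 Y47.360 F1327
G01 X139.112 Y56.885 F1327
G01 X132.146 Y67.749 F1327
G01 X124.490 Y79.954 F1327
G01 X116.142 Y93.498 F1327
M5
G0 X0.000 Y0.000

1 u = 1 mm; y_m = 113.255 − y.

[1] `<polygon>` rectangle, #000000→score S606 F1710: (34.716,86.675) → (134.612,86.675) → (134.612,43.111) → (34.716,43.111) → (34.716,86.675) (closed)

[2] `<polyline>` open polyline, #ff8800→cut S789 F1327: (149.096,56.179) → (195.815,52.565) → (204.900,63.600) → (19.647,59.441) → (36.731,99.710)

[3] `<path>` quadratic bezier, #ff8800→cut S789 F1327: (163.581,22.661) → (160.069,26.826) → (155.866,32.331) → (150.972,39.176) → (145.388,47.360) → (139.112,56.885) → (132.146,67.749) → (124.490,79.954) → (116.142,93.498)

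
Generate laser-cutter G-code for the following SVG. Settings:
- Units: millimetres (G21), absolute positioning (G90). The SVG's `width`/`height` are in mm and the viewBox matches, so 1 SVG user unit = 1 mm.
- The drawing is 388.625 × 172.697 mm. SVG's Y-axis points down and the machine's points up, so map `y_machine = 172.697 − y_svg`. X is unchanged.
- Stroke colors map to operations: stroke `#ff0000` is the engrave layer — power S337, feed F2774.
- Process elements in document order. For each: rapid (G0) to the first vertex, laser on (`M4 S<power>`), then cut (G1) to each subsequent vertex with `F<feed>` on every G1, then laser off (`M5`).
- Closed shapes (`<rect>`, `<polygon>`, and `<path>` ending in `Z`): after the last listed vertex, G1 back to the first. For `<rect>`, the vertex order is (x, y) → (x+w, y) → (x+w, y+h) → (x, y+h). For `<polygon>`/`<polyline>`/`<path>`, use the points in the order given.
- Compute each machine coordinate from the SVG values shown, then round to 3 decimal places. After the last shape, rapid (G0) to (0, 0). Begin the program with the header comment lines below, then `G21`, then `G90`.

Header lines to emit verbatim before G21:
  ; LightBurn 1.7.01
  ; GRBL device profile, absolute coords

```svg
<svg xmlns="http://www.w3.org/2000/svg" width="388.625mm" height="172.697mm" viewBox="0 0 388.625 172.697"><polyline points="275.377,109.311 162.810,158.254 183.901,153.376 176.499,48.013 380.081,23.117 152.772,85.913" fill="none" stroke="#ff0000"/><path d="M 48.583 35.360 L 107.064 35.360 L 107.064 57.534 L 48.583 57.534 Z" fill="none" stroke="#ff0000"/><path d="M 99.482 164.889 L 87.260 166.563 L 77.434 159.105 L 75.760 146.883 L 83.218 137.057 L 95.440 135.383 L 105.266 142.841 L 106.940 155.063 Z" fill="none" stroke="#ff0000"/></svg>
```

; LightBurn 1.7.01
; GRBL device profile, absolute coords
G21
G90
G0 X275.377 Y63.386
M4 S337
G1 X162.810 Y14.443 F2774
G1 X183.901 Y19.321 F2774
G1 X176.499 Y124.684 F2774
G1 X380.081 Y149.580 F2774
G1 X152.772 Y86.784 F2774
M5
G0 X48.583 Y137.337
M4 S337
G1 X107.064 Y137.337 F2774
G1 X107.064 Y115.163 F2774
G1 X48.583 Y115.163 F2774
G1 X48.583 Y137.337 F2774
M5
G0 X99.482 Y7.808
M4 S337
G1 X87.260 Y6.134 F2774
G1 X77.434 Y13.592 F2774
G1 X75.760 Y25.814 F2774
G1 X83.218 Y35.640 F2774
G1 X95.440 Y37.314 F2774
G1 X105.266 Y29.856 F2774
G1 X106.940 Y17.634 F2774
G1 X99.482 Y7.808 F2774
M5
G0 X0.000 Y0.000

1 u = 1 mm; y_m = 172.697 − y.

[1] `<polyline>` open polyline, #ff0000→engrave S337 F2774: (275.377,63.386) → (162.810,14.443) → (183.901,19.321) → (176.499,124.684) → (380.081,149.580) → (152.772,86.784)

[2] `<path>` rectangle, #ff0000→engrave S337 F2774: (48.583,137.337) → (107.064,137.337) → (107.064,115.163) → (48.583,115.163) → (48.583,137.337) (closed)

[3] `<path>` regular polygon, #ff0000→engrave S337 F2774: (99.482,7.808) → (87.260,6.134) → (77.434,13.592) → (75.760,25.814) → (83.218,35.640) → (95.440,37.314) → (105.266,29.856) → (106.940,17.634) → (99.482,7.808) (closed)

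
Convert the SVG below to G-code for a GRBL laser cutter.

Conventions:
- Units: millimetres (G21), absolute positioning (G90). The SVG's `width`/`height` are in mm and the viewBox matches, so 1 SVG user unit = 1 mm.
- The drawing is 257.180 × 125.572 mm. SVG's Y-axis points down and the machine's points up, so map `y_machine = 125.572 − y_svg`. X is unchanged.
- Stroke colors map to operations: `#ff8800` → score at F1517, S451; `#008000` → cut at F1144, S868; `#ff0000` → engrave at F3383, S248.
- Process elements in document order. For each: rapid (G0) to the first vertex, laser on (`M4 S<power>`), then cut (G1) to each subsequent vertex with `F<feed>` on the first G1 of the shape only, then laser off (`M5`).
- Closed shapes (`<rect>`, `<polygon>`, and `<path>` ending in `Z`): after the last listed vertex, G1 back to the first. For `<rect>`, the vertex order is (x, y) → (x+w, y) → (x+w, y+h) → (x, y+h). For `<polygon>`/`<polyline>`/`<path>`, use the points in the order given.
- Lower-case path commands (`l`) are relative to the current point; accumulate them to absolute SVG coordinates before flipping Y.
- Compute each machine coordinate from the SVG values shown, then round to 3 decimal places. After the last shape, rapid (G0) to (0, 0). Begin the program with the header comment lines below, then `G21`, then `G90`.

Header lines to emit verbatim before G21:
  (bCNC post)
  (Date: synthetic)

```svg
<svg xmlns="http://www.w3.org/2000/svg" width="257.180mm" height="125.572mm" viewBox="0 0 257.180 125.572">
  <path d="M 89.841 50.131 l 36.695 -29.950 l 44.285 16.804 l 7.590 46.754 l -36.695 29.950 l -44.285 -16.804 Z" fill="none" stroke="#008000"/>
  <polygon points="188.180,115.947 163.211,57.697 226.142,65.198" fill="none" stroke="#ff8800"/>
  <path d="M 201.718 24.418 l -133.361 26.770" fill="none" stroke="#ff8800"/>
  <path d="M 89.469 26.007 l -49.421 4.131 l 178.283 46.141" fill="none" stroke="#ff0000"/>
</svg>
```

viewBox `0 0 257.180 125.572` with mm width/height → 1 unit = 1 mm. Flip: y_m = 125.572 − y_svg.

**Shape 1** — `<path>` regular polygon, stroke `#008000` → cut (S868, F1144). Machine vertices: (89.841,75.441) → (126.536,105.391) → (170.821,88.587) → (178.411,41.833) → (141.716,11.883) → (97.431,28.687) → (89.841,75.441). Closed: final G1 returns to the first vertex.

**Shape 2** — `<polygon>` regular polygon, stroke `#ff8800` → score (S451, F1517). Machine vertices: (188.180,9.625) → (163.211,67.875) → (226.142,60.374) → (188.180,9.625). Closed: final G1 returns to the first vertex.

**Shape 3** — `<path>` line segment, stroke `#ff8800` → score (S451, F1517). Machine vertices: (201.718,101.154) → (68.357,74.384). Open path.

**Shape 4** — `<path>` open polyline, stroke `#ff0000` → engrave (S248, F3383). Machine vertices: (89.469,99.565) → (40.048,95.434) → (218.331,49.293). Open path.

(bCNC post)
(Date: synthetic)
G21
G90
G0 X89.841 Y75.441
M4 S868
G1 X126.536 Y105.391 F1144
G1 X170.821 Y88.587
G1 X178.411 Y41.833
G1 X141.716 Y11.883
G1 X97.431 Y28.687
G1 X89.841 Y75.441
M5
G0 X188.180 Y9.625
M4 S451
G1 X163.211 Y67.875 F1517
G1 X226.142 Y60.374
G1 X188.180 Y9.625
M5
G0 X201.718 Y101.154
M4 S451
G1 X68.357 Y74.384 F1517
M5
G0 X89.469 Y99.565
M4 S248
G1 X40.048 Y95.434 F3383
G1 X218.331 Y49.293
M5
G0 X0.000 Y0.000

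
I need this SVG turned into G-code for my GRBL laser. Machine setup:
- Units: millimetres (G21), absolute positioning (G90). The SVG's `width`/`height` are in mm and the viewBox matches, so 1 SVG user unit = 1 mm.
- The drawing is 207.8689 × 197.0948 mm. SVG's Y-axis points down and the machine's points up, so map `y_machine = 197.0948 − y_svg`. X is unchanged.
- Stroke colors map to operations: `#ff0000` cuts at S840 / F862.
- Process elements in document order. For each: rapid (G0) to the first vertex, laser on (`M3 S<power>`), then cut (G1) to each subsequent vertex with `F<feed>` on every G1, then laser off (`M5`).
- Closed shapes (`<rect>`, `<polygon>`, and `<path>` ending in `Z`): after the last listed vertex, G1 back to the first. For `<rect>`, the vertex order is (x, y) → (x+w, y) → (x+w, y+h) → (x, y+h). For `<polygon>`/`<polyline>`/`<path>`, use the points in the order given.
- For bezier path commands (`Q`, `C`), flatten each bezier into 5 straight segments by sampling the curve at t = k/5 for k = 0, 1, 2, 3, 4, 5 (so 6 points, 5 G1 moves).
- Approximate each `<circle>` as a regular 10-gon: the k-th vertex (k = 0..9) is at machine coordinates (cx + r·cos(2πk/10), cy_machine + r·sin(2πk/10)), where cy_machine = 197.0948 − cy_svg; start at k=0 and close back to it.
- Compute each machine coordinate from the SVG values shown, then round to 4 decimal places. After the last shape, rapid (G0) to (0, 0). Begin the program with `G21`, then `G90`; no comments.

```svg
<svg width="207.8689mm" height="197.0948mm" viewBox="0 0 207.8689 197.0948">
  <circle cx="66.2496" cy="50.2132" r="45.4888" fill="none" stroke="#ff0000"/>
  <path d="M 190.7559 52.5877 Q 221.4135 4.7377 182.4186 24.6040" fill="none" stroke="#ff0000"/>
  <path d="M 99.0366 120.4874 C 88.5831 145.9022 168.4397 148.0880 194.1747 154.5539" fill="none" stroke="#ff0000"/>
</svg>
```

1 u = 1 mm; y_m = 197.0948 − y.

[1] `<circle>` circle, #ff0000→cut S840 F862: (111.7384,146.8816) → (103.0508,173.6192) → (80.3064,190.1440) → (52.1928,190.1440) → (29.4484,173.6192) → (20.7608,146.8816) → (29.4484,120.1440) → (52.1928,103.6192) → (80.3064,103.6192) → (103.0508,120.1440) → (111.7384,146.8816) (closed)

[2] `<path>` quadratic bezier, #ff0000→cut S840 F862: (190.7559,144.5071) → (200.2328,160.9384) → (204.1376,171.9525) → (202.4701,177.5492) → (195.2305,177.7287) → (182.4186,172.4908)

[3] `<path>` cubic bezier, #ff0000→cut S840 F862: (99.0366,76.6074) → (102.4463,63.9259) → (120.5976,55.4990) → (146.5580,50.0061) → (173.3946,46.1269) → (194.1747,42.5409)

G21
G90
G0 X111.7384 Y146.8816
M3 S840
G1 X103.0508 Y173.6192 F862
G1 X80.3064 Y190.1440 F862
G1 X52.1928 Y190.1440 F862
G1 X29.4484 Y173.6192 F862
G1 X20.7608 Y146.8816 F862
G1 X29.4484 Y120.1440 F862
G1 X52.1928 Y103.6192 F862
G1 X80.3064 Y103.6192 F862
G1 X103.0508 Y120.1440 F862
G1 X111.7384 Y146.8816 F862
M5
G0 X190.7559 Y144.5071
M3 S840
G1 X200.2328 Y160.9384 F862
G1 X204.1376 Y171.9525 F862
G1 X202.4701 Y177.5492 F862
G1 X195.2305 Y177.7287 F862
G1 X182.4186 Y172.4908 F862
M5
G0 X99.0366 Y76.6074
M3 S840
G1 X102.4463 Y63.9259 F862
G1 X120.5976 Y55.4990 F862
G1 X146.5580 Y50.0061 F862
G1 X173.3946 Y46.1269 F862
G1 X194.1747 Y42.5409 F862
M5
G0 X0.0000 Y0.0000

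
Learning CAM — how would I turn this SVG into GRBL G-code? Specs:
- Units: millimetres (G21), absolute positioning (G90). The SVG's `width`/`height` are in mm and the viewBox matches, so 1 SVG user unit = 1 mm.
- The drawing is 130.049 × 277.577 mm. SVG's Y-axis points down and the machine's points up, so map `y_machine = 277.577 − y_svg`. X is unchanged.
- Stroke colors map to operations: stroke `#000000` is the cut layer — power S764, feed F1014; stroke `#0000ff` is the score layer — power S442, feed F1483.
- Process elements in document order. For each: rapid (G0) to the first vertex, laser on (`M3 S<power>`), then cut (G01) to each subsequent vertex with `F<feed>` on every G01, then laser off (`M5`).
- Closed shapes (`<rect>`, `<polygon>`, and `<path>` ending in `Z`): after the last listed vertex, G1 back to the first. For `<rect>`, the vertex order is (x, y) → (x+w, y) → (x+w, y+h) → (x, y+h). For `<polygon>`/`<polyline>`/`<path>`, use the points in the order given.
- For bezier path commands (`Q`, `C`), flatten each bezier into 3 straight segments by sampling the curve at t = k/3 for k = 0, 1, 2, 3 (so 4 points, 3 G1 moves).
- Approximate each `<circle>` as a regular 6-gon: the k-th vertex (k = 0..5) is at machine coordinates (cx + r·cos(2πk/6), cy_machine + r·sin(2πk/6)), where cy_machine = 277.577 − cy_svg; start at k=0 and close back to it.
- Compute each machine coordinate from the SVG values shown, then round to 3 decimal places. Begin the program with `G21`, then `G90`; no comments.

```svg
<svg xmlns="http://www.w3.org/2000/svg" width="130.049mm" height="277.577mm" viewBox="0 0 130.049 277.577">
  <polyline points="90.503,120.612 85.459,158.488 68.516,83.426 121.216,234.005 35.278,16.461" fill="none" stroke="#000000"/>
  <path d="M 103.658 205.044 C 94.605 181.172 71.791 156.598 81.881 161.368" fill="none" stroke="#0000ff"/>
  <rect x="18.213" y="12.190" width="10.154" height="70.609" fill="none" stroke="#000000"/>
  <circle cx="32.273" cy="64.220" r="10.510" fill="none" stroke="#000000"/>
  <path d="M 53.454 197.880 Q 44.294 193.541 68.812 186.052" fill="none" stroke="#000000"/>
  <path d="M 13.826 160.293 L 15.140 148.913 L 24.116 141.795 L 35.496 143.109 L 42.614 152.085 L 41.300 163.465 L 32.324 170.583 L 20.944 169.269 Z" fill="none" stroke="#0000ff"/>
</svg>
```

G21
G90
G0 X90.503 Y156.965
M3 S764
G01 X85.459 Y119.089 F1014
G01 X68.516 Y194.151 F1014
G01 X121.216 Y43.572 F1014
G01 X35.278 Y261.116 F1014
M5
G0 X103.658 Y72.533
M3 S442
G01 X91.746 Y95.526 F1483
G01 X81.031 Y112.310 F1483
G01 X81.881 Y116.209 F1483
M5
G0 X18.213 Y265.387
M3 S764
G01 X28.367 Y265.387 F1014
G01 X28.367 Y194.778 F1014
G01 X18.213 Y194.778 F1014
G01 X18.213 Y265.387 F1014
M5
G0 X42.783 Y213.357
M3 S764
G01 X37.528 Y222.459 F1014
G01 X27.018 Y222.459 F1014
G01 X21.763 Y213.357 F1014
G01 X27.018 Y204.255 F1014
G01 X37.528 Y204.255 F1014
G01 X42.783 Y213.357 F1014
M5
G0 X53.454 Y79.697
M3 S764
G01 X51.089 Y82.940 F1014
G01 X56.209 Y86.882 F1014
G01 X68.812 Y91.525 F1014
M5
G0 X13.826 Y117.284
M3 S442
G01 X15.140 Y128.664 F1483
G01 X24.116 Y135.782 F1483
G01 X35.496 Y134.468 F1483
G01 X42.614 Y125.492 F1483
G01 X41.300 Y114.112 F1483
G01 X32.324 Y106.994 F1483
G01 X20.944 Y108.308 F1483
G01 X13.826 Y117.284 F1483
M5

viewBox `0 0 130.049 277.577` with mm width/height → 1 unit = 1 mm. Flip: y_m = 277.577 − y_svg.

**Shape 1** — `<polyline>` open polyline, stroke `#000000` → cut (S764, F1014). Machine vertices: (90.503,156.965) → (85.459,119.089) → (68.516,194.151) → (121.216,43.572) → (35.278,261.116). Open path.

**Shape 2** — `<path>` cubic bezier, stroke `#0000ff` → score (S442, F1483). Control points (SVG): P0=(103.658,205.044), P1=(94.605,181.172), P2=(71.791,156.598), P3=(81.881,161.368); sampled at t=k/3. Machine vertices: (103.658,72.533) → (91.746,95.526) → (81.031,112.310) → (81.881,116.209). Open path.

**Shape 3** — `<rect>` rectangle, stroke `#000000` → cut (S764, F1014). Machine vertices: (18.213,265.387) → (28.367,265.387) → (28.367,194.778) → (18.213,194.778) → (18.213,265.387). Closed: final G1 returns to the first vertex.

**Shape 4** — `<circle>` circle, stroke `#000000` → cut (S764, F1014). Machine vertices: (42.783,213.357) → (37.528,222.459) → (27.018,222.459) → (21.763,213.357) → (27.018,204.255) → (37.528,204.255) → (42.783,213.357). Closed: final G1 returns to the first vertex.

**Shape 5** — `<path>` quadratic bezier, stroke `#000000` → cut (S764, F1014). Control points (SVG): P0=(53.454,197.880), P1=(44.294,193.541), P2=(68.812,186.052); sampled at t=k/3. Machine vertices: (53.454,79.697) → (51.089,82.940) → (56.209,86.882) → (68.812,91.525). Open path.

**Shape 6** — `<path>` regular polygon, stroke `#0000ff` → score (S442, F1483). Machine vertices: (13.826,117.284) → (15.140,128.664) → (24.116,135.782) → (35.496,134.468) → (42.614,125.492) → (41.300,114.112) → (32.324,106.994) → (20.944,108.308) → (13.826,117.284). Closed: final G1 returns to the first vertex.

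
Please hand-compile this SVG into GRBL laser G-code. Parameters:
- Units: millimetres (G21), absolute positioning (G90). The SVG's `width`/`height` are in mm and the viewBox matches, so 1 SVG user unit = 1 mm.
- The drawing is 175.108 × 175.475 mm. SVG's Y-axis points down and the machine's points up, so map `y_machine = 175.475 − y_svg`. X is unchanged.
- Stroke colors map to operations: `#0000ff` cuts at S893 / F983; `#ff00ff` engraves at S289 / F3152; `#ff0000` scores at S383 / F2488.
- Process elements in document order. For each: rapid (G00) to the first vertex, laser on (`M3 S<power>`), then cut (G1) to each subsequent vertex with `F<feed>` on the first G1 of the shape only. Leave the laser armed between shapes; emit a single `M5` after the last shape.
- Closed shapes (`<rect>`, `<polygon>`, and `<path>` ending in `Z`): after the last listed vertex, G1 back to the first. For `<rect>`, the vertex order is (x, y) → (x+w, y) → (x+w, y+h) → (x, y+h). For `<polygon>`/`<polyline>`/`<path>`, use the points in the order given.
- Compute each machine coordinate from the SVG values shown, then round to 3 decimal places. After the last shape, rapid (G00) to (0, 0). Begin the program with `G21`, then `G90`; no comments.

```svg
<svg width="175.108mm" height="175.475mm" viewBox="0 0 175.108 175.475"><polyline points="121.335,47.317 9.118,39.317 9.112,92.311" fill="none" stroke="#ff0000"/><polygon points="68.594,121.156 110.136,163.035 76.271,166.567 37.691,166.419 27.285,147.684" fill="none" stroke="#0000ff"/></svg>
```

Since the viewBox matches the mm dimensions, user units are millimetres directly. The only transform is the Y-flip y_m = 175.475 − y_svg.

Shape 1 is a open polyline drawn with `<polyline>`. Its stroke #ff0000 means score at S383, F2488. After flipping Y the toolpath is (121.335,128.158) → (9.118,136.158) → (9.112,83.164).

Shape 2 is a closed polygon drawn with `<polygon>`. Its stroke #0000ff means cut at S893, F983. After flipping Y the toolpath is (68.594,54.319) → (110.136,12.440) → (76.271,8.908) → (37.691,9.056) → (27.285,27.791) → (68.594,54.319), returning to the start.

G21
G90
G00 X121.335 Y128.158
M3 S383
G1 X9.118 Y136.158 F2488
G1 X9.112 Y83.164
G00 X68.594 Y54.319
M3 S893
G1 X110.136 Y12.440 F983
G1 X76.271 Y8.908
G1 X37.691 Y9.056
G1 X27.285 Y27.791
G1 X68.594 Y54.319
M5
G00 X0.000 Y0.000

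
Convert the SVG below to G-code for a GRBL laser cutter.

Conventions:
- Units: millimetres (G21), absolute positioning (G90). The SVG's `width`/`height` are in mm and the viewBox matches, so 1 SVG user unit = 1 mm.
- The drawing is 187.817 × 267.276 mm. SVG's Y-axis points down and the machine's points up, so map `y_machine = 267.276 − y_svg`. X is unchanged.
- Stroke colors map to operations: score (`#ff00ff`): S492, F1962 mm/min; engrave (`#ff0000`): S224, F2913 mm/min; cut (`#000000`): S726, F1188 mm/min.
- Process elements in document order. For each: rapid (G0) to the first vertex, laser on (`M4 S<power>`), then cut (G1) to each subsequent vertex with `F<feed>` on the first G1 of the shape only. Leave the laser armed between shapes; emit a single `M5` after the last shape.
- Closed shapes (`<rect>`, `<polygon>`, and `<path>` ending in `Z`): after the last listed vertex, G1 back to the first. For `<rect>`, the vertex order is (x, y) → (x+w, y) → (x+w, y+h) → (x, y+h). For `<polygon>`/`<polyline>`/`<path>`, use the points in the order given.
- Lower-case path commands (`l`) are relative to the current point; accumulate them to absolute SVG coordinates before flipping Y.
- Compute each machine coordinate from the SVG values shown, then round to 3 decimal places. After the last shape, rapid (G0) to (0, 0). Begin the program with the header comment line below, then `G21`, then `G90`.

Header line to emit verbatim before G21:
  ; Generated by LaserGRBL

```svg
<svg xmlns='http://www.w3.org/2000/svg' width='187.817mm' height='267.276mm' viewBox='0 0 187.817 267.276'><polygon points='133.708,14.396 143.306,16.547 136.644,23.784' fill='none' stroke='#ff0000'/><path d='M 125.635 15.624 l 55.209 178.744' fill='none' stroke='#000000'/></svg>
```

; Generated by LaserGRBL
G21
G90
G0 X133.708 Y252.880
M4 S224
G1 X143.306 Y250.729 F2913
G1 X136.644 Y243.492
G1 X133.708 Y252.880
G0 X125.635 Y251.652
M4 S726
G1 X180.844 Y72.908 F1188
M5
G0 X0.000 Y0.000

viewBox `0 0 187.817 267.276` with mm width/height → 1 unit = 1 mm. Flip: y_m = 267.276 − y_svg.

**Shape 1** — `<polygon>` regular polygon, stroke `#ff0000` → engrave (S224, F2913). Machine vertices: (133.708,252.880) → (143.306,250.729) → (136.644,243.492) → (133.708,252.880). Closed: final G1 returns to the first vertex.

**Shape 2** — `<path>` line segment, stroke `#000000` → cut (S726, F1188). Machine vertices: (125.635,251.652) → (180.844,72.908). Open path.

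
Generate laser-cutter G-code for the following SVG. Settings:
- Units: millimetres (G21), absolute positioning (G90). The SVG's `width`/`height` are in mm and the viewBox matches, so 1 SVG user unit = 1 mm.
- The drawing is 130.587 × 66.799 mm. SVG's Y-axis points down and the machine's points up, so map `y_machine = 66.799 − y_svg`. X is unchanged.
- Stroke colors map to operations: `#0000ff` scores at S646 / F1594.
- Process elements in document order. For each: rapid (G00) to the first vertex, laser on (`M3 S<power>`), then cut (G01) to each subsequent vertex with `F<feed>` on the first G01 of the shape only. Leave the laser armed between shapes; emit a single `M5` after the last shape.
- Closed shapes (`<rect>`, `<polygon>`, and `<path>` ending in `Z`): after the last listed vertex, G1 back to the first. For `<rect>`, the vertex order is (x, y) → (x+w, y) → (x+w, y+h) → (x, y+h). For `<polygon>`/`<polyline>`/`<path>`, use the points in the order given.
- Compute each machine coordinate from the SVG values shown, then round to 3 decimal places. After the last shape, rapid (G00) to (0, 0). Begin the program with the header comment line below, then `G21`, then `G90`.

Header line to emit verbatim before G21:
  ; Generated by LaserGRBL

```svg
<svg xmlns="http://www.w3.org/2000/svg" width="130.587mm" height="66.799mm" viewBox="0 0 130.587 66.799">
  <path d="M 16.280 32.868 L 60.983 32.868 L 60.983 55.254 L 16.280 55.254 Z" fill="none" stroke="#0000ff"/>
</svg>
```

; Generated by LaserGRBL
G21
G90
G00 X16.280 Y33.931
M3 S646
G01 X60.983 Y33.931 F1594
G01 X60.983 Y11.545
G01 X16.280 Y11.545
G01 X16.280 Y33.931
M5
G00 X0.000 Y0.000

1 u = 1 mm; y_m = 66.799 − y.

[1] `<path>` rectangle, #0000ff→score S646 F1594: (16.280,33.931) → (60.983,33.931) → (60.983,11.545) → (16.280,11.545) → (16.280,33.931) (closed)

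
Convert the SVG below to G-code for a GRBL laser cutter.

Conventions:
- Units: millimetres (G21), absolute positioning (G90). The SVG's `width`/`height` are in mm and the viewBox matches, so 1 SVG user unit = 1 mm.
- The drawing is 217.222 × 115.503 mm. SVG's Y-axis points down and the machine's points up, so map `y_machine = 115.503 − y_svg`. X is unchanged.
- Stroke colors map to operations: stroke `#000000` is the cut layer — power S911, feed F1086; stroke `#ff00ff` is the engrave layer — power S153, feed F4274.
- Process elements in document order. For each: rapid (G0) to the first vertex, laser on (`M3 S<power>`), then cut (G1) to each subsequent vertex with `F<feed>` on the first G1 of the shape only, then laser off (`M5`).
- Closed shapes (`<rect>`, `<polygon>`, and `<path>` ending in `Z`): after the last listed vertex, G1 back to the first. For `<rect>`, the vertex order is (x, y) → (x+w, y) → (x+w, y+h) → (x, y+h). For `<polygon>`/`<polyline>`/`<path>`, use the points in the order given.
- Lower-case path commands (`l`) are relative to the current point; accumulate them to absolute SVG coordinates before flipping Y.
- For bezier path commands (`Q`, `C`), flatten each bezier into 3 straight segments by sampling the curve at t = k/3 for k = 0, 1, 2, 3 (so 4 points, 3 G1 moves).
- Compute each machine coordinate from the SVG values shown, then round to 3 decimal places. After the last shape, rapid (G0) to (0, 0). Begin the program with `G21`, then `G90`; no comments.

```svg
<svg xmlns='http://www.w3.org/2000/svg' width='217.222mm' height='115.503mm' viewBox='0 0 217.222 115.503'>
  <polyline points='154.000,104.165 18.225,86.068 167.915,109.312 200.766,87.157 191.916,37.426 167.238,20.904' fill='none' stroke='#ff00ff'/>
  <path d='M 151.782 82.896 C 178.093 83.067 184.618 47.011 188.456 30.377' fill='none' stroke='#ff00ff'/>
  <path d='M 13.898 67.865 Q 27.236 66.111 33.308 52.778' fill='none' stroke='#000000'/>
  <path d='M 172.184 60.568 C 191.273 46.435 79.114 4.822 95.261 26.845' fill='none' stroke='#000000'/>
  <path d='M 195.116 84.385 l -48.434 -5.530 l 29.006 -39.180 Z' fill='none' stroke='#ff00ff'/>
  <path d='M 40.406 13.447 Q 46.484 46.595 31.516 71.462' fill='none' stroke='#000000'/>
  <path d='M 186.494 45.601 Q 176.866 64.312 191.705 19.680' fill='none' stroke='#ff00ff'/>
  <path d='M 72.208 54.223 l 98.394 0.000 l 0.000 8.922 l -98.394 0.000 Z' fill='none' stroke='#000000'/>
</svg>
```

viewBox `0 0 217.222 115.503` with mm width/height → 1 unit = 1 mm. Flip: y_m = 115.503 − y_svg.

**Shape 1** — `<polyline>` open polyline, stroke `#ff00ff` → engrave (S153, F4274). Machine vertices: (154.000,11.338) → (18.225,29.435) → (167.915,6.191) → (200.766,28.346) → (191.916,78.077) → (167.238,94.599). Open path.

**Shape 2** — `<path>` cubic bezier, stroke `#ff00ff` → engrave (S153, F4274). Control points (SVG): P0=(151.782,82.896), P1=(178.093,83.067), P2=(184.618,47.011), P3=(188.456,30.377); sampled at t=k/3. Machine vertices: (151.782,32.607) → (172.131,42.451) → (183.089,64.079) → (188.456,85.126). Open path.

**Shape 3** — `<path>` quadratic bezier, stroke `#000000` → cut (S911, F1086). Control points (SVG): P0=(13.898,67.865), P1=(27.236,66.111), P2=(33.308,52.778); sampled at t=k/3. Machine vertices: (13.898,47.638) → (21.983,50.094) → (28.453,55.123) → (33.308,62.725). Open path.

**Shape 4** — `<path>` cubic bezier, stroke `#000000` → cut (S911, F1086). Control points (SVG): P0=(172.184,60.568), P1=(191.273,46.435), P2=(79.114,4.822), P3=(95.261,26.845); sampled at t=k/3. Machine vertices: (172.184,54.935) → (157.137,74.853) → (112.270,92.844) → (95.261,88.658). Open path.

**Shape 5** — `<path>` regular polygon, stroke `#ff00ff` → engrave (S153, F4274). Machine vertices: (195.116,31.118) → (146.682,36.648) → (175.688,75.828) → (195.116,31.118). Closed: final G1 returns to the first vertex.

**Shape 6** — `<path>` quadratic bezier, stroke `#000000` → cut (S911, F1086). Control points (SVG): P0=(40.406,13.447), P1=(46.484,46.595), P2=(31.516,71.462); sampled at t=k/3. Machine vertices: (40.406,102.056) → (42.120,80.877) → (39.156,61.539) → (31.516,44.041). Open path.

**Shape 7** — `<path>` quadratic bezier, stroke `#ff00ff` → engrave (S153, F4274). Control points (SVG): P0=(186.494,45.601), P1=(176.866,64.312), P2=(191.705,19.680); sampled at t=k/3. Machine vertices: (186.494,69.902) → (182.794,64.466) → (184.531,73.106) → (191.705,95.823). Open path.

**Shape 8** — `<path>` rectangle, stroke `#000000` → cut (S911, F1086). Machine vertices: (72.208,61.280) → (170.602,61.280) → (170.602,52.358) → (72.208,52.358) → (72.208,61.280). Closed: final G1 returns to the first vertex.

G21
G90
G0 X154.000 Y11.338
M3 S153
G1 X18.225 Y29.435 F4274
G1 X167.915 Y6.191
G1 X200.766 Y28.346
G1 X191.916 Y78.077
G1 X167.238 Y94.599
M5
G0 X151.782 Y32.607
M3 S153
G1 X172.131 Y42.451 F4274
G1 X183.089 Y64.079
G1 X188.456 Y85.126
M5
G0 X13.898 Y47.638
M3 S911
G1 X21.983 Y50.094 F1086
G1 X28.453 Y55.123
G1 X33.308 Y62.725
M5
G0 X172.184 Y54.935
M3 S911
G1 X157.137 Y74.853 F1086
G1 X112.270 Y92.844
G1 X95.261 Y88.658
M5
G0 X195.116 Y31.118
M3 S153
G1 X146.682 Y36.648 F4274
G1 X175.688 Y75.828
G1 X195.116 Y31.118
M5
G0 X40.406 Y102.056
M3 S911
G1 X42.120 Y80.877 F1086
G1 X39.156 Y61.539
G1 X31.516 Y44.041
M5
G0 X186.494 Y69.902
M3 S153
G1 X182.794 Y64.466 F4274
G1 X184.531 Y73.106
G1 X191.705 Y95.823
M5
G0 X72.208 Y61.280
M3 S911
G1 X170.602 Y61.280 F1086
G1 X170.602 Y52.358
G1 X72.208 Y52.358
G1 X72.208 Y61.280
M5
G0 X0.000 Y0.000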